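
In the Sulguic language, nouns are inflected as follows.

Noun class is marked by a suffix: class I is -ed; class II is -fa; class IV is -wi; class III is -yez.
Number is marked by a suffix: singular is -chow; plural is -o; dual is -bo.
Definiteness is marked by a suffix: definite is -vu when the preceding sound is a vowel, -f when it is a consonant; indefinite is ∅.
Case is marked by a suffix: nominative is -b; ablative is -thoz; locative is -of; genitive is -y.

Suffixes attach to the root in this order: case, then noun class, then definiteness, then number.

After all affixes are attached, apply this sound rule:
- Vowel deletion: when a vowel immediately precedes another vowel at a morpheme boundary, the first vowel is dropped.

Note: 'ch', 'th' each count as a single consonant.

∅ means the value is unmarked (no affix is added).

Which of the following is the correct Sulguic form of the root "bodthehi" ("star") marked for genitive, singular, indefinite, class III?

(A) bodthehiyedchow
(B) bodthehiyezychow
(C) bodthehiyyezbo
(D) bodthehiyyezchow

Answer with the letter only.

Attach case genitive -y → bodthehiy.
Attach noun class class III -yez → bodthehiyyez.
definiteness = indefinite: zero marking, form stays bodthehiyyez.
Attach number singular -chow → bodthehiyyezchow.
Vowel deletion: no change.
So the correct form is bodthehiyyezchow, option (D).
(B) bodthehiyezychow is wrong: it has the affixes in the wrong order.
(A) bodthehiyedchow is wrong: it uses class I instead of class III for noun class.
(C) bodthehiyyezbo is wrong: it uses dual instead of singular for number.

D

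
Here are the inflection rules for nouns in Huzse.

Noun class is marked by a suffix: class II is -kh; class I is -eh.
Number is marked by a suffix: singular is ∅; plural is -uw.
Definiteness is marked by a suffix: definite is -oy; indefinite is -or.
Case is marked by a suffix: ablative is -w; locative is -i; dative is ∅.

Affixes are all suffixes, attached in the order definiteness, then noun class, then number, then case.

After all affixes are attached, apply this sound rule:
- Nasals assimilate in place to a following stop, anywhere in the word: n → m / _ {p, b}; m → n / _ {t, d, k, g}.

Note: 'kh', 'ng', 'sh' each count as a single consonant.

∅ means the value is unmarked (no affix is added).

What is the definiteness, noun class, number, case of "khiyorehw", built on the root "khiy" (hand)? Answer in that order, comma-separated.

Segment: khiy-or-eh-w.
definiteness: -or → indefinite.
noun class: -eh → class I.
number: ∅ → singular.
case: -w → ablative.

indefinite, class I, singular, ablative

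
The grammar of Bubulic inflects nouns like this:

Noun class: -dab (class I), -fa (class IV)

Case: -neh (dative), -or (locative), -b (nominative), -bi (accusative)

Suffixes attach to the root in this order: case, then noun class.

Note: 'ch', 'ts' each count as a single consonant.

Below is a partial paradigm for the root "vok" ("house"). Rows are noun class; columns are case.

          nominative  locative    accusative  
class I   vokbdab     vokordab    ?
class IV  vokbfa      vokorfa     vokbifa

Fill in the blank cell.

Attach case accusative -bi → vokbi.
Attach noun class class I -dab → vokbidab.

vokbidab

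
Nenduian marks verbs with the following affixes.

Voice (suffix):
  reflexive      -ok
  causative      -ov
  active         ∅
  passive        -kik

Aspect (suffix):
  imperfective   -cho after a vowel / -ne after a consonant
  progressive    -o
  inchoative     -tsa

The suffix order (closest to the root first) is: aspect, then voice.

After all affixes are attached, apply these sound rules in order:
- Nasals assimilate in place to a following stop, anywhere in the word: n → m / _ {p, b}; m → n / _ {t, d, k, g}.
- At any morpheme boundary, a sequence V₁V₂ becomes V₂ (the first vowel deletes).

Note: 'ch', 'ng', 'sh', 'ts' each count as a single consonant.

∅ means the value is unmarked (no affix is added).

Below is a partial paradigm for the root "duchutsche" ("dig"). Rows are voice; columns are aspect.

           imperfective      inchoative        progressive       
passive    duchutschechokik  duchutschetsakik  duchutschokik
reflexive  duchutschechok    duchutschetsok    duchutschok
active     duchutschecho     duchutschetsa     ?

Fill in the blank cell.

duchutscho

Attach aspect progressive -o → duchutscheo.
voice = active: zero marking, form stays duchutscheo.
Nasal assimilation: no change.
Apply vowel deletion: duchutscheo → duchutscho.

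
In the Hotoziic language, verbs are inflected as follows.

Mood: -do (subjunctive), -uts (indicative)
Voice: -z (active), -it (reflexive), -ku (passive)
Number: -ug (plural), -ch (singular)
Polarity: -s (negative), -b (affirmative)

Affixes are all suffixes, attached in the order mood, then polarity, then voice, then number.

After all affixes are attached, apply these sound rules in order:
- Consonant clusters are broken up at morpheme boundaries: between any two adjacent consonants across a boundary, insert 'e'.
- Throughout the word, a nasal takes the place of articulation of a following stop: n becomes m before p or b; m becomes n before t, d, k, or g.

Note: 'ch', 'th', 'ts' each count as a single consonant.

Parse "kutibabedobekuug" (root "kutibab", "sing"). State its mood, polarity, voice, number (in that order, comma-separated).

Segment: kutibab-do-b-ku-ug.
mood: -do → subjunctive.
polarity: -b → affirmative.
voice: -ku → passive.
number: -ug → plural.

subjunctive, affirmative, passive, plural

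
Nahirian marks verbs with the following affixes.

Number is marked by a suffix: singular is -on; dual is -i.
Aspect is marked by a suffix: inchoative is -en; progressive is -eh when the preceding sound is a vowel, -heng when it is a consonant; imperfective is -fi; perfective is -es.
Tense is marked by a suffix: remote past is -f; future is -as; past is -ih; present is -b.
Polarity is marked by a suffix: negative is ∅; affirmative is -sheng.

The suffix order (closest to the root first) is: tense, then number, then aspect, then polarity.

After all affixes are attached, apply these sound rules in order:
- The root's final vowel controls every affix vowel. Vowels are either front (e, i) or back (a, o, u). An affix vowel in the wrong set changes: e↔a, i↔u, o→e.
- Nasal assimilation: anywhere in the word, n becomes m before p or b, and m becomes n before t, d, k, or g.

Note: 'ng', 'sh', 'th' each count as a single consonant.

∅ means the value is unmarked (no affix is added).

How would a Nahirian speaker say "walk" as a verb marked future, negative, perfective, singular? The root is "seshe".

sesheesenes

Attach tense future -as → sesheas.
Attach number singular -on → sesheason.
Attach aspect perfective -es → sesheasones.
polarity = negative: zero marking, form stays sesheasones.
Apply vowel harmony: sesheasones → sesheesenes.
Nasal assimilation: no change.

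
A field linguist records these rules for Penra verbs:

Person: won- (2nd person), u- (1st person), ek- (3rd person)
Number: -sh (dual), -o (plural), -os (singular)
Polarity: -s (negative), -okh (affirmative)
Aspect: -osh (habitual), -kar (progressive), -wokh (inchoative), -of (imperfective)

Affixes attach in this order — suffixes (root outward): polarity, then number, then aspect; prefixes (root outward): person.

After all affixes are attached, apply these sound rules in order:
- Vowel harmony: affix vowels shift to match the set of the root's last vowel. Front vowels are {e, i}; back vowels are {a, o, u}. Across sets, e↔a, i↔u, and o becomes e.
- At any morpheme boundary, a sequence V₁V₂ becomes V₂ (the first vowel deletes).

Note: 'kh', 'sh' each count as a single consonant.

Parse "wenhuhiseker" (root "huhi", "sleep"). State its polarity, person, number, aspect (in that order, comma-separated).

negative, 2nd person, plural, progressive

Segment: won-huhi-s-o-kar.
polarity: -s → negative.
person: won- → 2nd person.
number: -o → plural.
aspect: -kar → progressive.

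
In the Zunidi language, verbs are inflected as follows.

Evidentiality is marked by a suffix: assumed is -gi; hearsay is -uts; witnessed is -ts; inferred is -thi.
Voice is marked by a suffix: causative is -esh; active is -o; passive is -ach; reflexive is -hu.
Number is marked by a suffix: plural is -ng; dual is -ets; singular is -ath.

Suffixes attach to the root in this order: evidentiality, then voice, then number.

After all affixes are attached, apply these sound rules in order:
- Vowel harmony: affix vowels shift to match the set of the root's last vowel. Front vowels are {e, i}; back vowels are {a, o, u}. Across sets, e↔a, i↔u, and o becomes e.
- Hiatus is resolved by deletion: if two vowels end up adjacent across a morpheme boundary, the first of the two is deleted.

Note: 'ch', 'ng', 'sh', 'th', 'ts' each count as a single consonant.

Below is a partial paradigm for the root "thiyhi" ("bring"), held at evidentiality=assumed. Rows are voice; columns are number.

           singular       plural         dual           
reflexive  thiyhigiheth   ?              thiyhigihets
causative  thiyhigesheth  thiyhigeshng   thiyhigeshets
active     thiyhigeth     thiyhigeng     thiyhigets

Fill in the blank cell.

thiyhigihing

Attach evidentiality assumed -gi → thiyhigi.
Attach voice reflexive -hu → thiyhigihu.
Attach number plural -ng → thiyhigihung.
Apply vowel harmony: thiyhigihung → thiyhigihing.
Vowel deletion: no change.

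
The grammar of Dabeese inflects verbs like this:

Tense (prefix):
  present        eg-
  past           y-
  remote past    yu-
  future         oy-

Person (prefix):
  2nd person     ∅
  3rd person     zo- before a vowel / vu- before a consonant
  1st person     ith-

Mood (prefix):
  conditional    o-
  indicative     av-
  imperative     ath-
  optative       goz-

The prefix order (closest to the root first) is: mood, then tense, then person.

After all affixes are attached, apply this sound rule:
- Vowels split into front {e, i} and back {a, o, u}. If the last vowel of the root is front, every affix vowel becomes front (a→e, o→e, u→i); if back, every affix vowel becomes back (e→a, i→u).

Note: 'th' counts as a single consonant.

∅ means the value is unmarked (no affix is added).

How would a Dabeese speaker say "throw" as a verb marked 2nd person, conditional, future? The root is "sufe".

eyesufe

Attach mood conditional o- → osufe.
Attach tense future oy- → oyosufe.
person = 2nd person: zero marking, form stays oyosufe.
Apply vowel harmony: oyosufe → eyesufe.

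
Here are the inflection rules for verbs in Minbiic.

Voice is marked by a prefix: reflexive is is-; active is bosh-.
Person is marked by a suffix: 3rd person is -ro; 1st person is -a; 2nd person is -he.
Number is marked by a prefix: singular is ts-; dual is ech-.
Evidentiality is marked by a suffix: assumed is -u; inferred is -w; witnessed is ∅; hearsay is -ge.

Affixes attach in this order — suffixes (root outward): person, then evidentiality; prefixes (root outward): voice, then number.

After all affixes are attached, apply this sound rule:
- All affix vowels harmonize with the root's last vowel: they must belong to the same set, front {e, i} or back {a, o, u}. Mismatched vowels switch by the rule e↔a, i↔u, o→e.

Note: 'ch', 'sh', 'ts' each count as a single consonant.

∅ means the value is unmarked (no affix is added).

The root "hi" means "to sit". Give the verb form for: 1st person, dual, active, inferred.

echbeshhiew

Attach voice active bosh- → boshhi.
Attach person 1st person -a → boshhia.
Attach number dual ech- → echboshhia.
Attach evidentiality inferred -w → echboshhiaw.
Apply vowel harmony: echboshhiaw → echbeshhiew.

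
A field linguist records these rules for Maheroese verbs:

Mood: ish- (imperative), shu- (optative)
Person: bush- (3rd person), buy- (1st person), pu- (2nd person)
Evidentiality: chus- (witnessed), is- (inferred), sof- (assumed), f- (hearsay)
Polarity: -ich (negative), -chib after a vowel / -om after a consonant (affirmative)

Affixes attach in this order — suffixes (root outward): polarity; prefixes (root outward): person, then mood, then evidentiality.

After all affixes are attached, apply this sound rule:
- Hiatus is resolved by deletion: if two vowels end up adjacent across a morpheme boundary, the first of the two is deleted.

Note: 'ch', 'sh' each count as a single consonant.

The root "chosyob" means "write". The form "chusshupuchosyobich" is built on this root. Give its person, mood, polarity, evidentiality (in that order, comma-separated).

2nd person, optative, negative, witnessed

Segment: chus-shu-pu-chosyob-ich.
person: pu- → 2nd person.
mood: shu- → optative.
polarity: -ich → negative.
evidentiality: chus- → witnessed.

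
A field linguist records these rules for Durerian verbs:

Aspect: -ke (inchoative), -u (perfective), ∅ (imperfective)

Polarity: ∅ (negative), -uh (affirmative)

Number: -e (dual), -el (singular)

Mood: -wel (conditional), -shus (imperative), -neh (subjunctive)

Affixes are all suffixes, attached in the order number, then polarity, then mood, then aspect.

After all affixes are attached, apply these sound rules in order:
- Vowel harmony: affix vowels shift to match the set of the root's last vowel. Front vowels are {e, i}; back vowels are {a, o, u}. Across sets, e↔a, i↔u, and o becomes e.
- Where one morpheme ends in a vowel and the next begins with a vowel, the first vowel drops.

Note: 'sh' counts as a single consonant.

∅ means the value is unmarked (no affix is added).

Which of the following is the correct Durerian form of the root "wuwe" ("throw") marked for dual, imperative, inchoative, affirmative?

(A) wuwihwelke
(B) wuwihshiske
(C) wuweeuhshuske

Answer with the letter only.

B

Attach number dual -e → wuwee.
Attach polarity affirmative -uh → wuweeuh.
Attach mood imperative -shus → wuweeuhshus.
Attach aspect inchoative -ke → wuweeuhshuske.
Apply vowel harmony: wuweeuhshuske → wuweeihshiske.
Apply vowel deletion: wuweeihshiske → wuwihshiske.
So the correct form is wuwihshiske, option (B).
(A) wuwihwelke is wrong: it uses conditional instead of imperative for mood.
(C) wuweeuhshuske is wrong: it fails to apply the sound rule(s).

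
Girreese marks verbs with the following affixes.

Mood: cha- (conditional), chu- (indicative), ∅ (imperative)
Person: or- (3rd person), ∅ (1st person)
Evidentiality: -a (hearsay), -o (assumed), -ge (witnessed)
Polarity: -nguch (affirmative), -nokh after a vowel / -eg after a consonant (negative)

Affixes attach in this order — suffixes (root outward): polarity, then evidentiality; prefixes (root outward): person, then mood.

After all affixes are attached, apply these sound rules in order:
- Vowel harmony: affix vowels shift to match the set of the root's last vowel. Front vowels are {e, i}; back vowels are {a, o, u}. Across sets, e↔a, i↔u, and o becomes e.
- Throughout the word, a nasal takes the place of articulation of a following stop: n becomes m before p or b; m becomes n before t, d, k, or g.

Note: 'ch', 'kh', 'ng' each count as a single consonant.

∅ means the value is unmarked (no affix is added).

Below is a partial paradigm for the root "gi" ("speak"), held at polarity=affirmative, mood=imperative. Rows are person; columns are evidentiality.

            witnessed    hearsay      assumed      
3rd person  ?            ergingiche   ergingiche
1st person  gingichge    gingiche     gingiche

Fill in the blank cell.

Attach polarity affirmative -nguch → ginguch.
Attach evidentiality witnessed -ge → ginguchge.
Attach person 3rd person or- → orginguchge.
mood = imperative: zero marking, form stays orginguchge.
Apply vowel harmony: orginguchge → ergingichge.
Nasal assimilation: no change.

ergingichge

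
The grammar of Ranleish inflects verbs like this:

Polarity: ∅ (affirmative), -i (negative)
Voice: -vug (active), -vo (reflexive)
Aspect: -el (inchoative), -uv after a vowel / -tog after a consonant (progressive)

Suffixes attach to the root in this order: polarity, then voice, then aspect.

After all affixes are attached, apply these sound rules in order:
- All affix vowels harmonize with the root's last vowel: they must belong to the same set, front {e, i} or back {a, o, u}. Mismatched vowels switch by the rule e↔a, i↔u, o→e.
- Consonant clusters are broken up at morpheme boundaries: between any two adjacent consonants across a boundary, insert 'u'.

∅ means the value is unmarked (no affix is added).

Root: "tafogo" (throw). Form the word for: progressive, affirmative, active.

polarity = affirmative: zero marking, form stays tafogo.
Attach voice active -vug → tafogovug.
Attach aspect progressive -tog (after consonant 'g') → tafogovugtog.
Vowel harmony: no change.
Apply epenthesis: tafogovugtog → tafogovugutog.

tafogovugutog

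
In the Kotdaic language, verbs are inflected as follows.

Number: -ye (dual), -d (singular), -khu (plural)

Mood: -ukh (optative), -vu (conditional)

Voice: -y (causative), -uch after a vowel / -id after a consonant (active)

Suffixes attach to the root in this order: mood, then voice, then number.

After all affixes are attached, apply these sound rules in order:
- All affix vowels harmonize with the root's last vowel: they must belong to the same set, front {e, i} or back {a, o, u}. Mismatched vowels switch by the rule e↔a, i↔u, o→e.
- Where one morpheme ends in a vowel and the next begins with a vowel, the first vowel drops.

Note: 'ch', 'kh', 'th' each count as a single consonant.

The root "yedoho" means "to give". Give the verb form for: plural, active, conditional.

yedohovuchkhu

Attach mood conditional -vu → yedohovu.
Attach voice active -uch (after vowel 'u') → yedohovuuch.
Attach number plural -khu → yedohovuuchkhu.
Vowel harmony: no change.
Apply vowel deletion: yedohovuuchkhu → yedohovuchkhu.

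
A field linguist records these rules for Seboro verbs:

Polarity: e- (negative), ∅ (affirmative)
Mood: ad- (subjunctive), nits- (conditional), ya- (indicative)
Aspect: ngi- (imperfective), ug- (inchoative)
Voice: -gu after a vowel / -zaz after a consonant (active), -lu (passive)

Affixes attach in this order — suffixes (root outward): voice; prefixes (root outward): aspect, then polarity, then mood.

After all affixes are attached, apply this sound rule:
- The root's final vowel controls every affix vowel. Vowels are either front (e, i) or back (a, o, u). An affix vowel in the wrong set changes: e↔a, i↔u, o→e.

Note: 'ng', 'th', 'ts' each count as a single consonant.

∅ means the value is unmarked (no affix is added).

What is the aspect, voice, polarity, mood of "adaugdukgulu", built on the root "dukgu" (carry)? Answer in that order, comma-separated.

inchoative, passive, negative, subjunctive

Segment: ad-e-ug-dukgu-lu.
aspect: ug- → inchoative.
voice: -lu → passive.
polarity: e- → negative.
mood: ad- → subjunctive.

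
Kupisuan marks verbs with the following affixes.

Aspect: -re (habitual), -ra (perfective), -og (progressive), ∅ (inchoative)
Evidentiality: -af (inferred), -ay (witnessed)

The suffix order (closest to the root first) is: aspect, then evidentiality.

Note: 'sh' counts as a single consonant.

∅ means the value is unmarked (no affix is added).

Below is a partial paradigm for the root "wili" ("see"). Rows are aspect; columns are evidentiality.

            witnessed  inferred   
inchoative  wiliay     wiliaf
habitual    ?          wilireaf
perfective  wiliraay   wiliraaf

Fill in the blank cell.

Attach aspect habitual -re → wilire.
Attach evidentiality witnessed -ay → wilireay.

wilireay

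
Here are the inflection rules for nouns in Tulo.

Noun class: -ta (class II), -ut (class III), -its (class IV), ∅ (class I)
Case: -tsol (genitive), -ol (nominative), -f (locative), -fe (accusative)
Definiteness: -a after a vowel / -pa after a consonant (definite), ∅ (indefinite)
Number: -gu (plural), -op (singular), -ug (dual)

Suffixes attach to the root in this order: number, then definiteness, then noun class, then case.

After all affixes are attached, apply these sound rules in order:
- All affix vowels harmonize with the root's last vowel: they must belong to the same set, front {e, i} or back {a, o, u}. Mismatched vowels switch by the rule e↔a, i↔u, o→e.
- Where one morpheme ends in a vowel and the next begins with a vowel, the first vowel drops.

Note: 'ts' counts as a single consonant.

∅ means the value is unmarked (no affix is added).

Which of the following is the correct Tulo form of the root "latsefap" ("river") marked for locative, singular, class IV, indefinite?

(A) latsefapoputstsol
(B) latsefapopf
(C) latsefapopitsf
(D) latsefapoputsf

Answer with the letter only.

D

Attach number singular -op → latsefapop.
definiteness = indefinite: zero marking, form stays latsefapop.
Attach noun class class IV -its → latsefapopits.
Attach case locative -f → latsefapopitsf.
Apply vowel harmony: latsefapopitsf → latsefapoputsf.
Vowel deletion: no change.
So the correct form is latsefapoputsf, option (D).
(C) latsefapopitsf is wrong: it fails to apply the sound rule(s).
(B) latsefapopf is wrong: it uses class I instead of class IV for noun class.
(A) latsefapoputstsol is wrong: it uses genitive instead of locative for case.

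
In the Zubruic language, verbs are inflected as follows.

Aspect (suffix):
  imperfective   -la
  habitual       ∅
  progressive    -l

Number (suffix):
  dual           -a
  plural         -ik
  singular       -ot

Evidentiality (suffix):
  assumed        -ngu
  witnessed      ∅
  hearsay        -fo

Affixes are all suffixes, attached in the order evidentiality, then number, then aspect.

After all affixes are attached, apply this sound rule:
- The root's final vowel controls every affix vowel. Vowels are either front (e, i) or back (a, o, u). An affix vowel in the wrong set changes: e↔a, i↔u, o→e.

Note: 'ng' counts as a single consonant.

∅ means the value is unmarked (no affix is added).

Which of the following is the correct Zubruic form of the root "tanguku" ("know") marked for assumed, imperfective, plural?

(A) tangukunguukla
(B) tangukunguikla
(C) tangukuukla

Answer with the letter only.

A

Attach evidentiality assumed -ngu → tangukungu.
Attach number plural -ik → tangukunguik.
Attach aspect imperfective -la → tangukunguikla.
Apply vowel harmony: tangukunguikla → tangukunguukla.
So the correct form is tangukunguukla, option (A).
(B) tangukunguikla is wrong: it fails to apply the sound rule(s).
(C) tangukuukla is wrong: it uses witnessed instead of assumed for evidentiality.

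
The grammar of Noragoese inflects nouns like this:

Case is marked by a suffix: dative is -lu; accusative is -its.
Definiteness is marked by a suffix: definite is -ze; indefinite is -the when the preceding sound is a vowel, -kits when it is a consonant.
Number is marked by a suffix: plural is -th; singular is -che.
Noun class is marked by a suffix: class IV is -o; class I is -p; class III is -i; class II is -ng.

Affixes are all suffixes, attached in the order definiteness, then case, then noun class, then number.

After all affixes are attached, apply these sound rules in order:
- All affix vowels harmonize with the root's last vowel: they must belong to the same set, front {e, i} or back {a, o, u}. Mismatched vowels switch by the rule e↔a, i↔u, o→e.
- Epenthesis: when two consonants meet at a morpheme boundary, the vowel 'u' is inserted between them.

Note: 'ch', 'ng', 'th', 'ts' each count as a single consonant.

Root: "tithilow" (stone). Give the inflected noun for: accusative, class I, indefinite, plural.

tithilowukutsutsuputh

Attach definiteness indefinite -kits (after consonant 'w') → tithilowkits.
Attach case accusative -its → tithilowkitsits.
Attach noun class class I -p → tithilowkitsitsp.
Attach number plural -th → tithilowkitsitspth.
Apply vowel harmony: tithilowkitsitspth → tithilowkutsutspth.
Apply epenthesis: tithilowkutsutspth → tithilowukutsutsuputh.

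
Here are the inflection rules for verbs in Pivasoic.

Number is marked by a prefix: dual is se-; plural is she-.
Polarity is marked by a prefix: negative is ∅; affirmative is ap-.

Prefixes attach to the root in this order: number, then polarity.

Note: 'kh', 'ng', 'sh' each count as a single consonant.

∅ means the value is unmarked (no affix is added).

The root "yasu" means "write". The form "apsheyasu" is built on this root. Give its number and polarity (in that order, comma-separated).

Segment: ap-she-yasu.
number: she- → plural.
polarity: ap- → affirmative.

plural, affirmative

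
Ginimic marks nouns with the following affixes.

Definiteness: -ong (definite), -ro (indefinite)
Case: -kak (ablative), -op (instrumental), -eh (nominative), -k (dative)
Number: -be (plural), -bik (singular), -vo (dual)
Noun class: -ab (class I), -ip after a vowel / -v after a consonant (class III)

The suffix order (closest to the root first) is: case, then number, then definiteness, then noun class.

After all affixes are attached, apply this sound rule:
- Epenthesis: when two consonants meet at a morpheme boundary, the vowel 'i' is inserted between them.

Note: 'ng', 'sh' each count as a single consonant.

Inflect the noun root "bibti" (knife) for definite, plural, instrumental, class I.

bibtiopibeongab

Attach case instrumental -op → bibtiop.
Attach number plural -be → bibtiopbe.
Attach definiteness definite -ong → bibtiopbeong.
Attach noun class class I -ab → bibtiopbeongab.
Apply epenthesis: bibtiopbeongab → bibtiopibeongab.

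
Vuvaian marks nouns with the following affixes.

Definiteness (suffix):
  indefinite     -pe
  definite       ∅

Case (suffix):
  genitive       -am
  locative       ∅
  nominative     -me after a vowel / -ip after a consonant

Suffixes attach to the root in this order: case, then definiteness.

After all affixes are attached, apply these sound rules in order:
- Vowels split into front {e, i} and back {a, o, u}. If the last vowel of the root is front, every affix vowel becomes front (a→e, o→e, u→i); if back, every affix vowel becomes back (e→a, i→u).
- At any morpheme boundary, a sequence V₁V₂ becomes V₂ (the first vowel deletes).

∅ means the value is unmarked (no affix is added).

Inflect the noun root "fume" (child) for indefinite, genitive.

Attach case genitive -am → fumeam.
Attach definiteness indefinite -pe → fumeampe.
Apply vowel harmony: fumeampe → fumeempe.
Apply vowel deletion: fumeempe → fumempe.

fumempe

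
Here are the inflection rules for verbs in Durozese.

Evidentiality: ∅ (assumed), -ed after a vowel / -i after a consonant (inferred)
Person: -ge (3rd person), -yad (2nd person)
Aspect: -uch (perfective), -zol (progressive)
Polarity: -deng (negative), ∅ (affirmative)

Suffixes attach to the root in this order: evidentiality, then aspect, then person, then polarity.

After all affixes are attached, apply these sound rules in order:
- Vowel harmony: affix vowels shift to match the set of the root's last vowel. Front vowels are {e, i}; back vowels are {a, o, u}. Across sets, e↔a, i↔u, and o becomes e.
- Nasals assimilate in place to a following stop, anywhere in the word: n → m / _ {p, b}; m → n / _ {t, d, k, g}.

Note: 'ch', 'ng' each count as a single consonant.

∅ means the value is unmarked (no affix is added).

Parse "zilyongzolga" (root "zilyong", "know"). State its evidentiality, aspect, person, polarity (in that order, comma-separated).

Segment: zilyong-zol-ge.
evidentiality: ∅ → assumed.
aspect: -zol → progressive.
person: -ge → 3rd person.
polarity: ∅ → affirmative.

assumed, progressive, 3rd person, affirmative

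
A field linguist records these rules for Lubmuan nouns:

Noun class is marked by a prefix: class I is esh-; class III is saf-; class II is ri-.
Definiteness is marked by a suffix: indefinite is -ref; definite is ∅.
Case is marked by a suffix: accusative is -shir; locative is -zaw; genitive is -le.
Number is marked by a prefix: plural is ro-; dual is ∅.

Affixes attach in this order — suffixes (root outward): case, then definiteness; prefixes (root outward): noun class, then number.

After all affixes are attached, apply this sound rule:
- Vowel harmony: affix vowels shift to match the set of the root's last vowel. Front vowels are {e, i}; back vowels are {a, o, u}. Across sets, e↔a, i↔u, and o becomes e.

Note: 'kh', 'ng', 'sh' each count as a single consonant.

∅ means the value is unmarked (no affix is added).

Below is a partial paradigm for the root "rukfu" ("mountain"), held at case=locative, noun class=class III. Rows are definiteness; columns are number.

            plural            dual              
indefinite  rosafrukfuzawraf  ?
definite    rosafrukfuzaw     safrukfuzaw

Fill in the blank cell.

safrukfuzawraf

Attach case locative -zaw → rukfuzaw.
Attach noun class class III saf- → safrukfuzaw.
number = dual: zero marking, form stays safrukfuzaw.
Attach definiteness indefinite -ref → safrukfuzawref.
Apply vowel harmony: safrukfuzawref → safrukfuzawraf.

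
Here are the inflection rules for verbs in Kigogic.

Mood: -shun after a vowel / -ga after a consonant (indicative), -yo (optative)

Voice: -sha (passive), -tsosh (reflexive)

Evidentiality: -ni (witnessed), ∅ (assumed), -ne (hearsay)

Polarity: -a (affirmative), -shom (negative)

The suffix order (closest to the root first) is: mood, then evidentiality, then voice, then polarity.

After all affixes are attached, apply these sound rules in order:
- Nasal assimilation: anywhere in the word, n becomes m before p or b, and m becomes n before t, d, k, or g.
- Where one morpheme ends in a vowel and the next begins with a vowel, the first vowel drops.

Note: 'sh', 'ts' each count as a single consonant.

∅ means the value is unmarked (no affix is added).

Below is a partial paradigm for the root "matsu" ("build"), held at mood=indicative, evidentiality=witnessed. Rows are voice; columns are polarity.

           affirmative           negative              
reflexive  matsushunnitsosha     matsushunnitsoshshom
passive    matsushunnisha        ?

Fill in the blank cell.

matsushunnishashom

Attach mood indicative -shun (after vowel 'u') → matsushun.
Attach evidentiality witnessed -ni → matsushunni.
Attach voice passive -sha → matsushunnisha.
Attach polarity negative -shom → matsushunnishashom.
Nasal assimilation: no change.
Vowel deletion: no change.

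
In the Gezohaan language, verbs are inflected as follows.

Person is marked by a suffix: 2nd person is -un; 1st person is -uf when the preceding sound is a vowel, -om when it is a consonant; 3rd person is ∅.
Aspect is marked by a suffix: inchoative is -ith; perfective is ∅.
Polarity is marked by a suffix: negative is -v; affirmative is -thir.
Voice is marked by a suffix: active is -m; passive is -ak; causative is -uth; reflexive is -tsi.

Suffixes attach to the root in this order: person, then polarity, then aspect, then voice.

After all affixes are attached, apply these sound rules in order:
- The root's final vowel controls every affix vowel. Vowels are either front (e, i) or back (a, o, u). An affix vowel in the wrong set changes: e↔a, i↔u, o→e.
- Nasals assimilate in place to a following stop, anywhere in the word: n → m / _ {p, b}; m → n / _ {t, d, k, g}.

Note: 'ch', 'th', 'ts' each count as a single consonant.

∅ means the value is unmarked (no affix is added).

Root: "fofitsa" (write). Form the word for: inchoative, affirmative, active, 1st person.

fofitsaufthuruthm

Attach person 1st person -uf (after vowel 'a') → fofitsauf.
Attach polarity affirmative -thir → fofitsaufthir.
Attach aspect inchoative -ith → fofitsaufthirith.
Attach voice active -m → fofitsaufthirithm.
Apply vowel harmony: fofitsaufthirithm → fofitsaufthuruthm.
Nasal assimilation: no change.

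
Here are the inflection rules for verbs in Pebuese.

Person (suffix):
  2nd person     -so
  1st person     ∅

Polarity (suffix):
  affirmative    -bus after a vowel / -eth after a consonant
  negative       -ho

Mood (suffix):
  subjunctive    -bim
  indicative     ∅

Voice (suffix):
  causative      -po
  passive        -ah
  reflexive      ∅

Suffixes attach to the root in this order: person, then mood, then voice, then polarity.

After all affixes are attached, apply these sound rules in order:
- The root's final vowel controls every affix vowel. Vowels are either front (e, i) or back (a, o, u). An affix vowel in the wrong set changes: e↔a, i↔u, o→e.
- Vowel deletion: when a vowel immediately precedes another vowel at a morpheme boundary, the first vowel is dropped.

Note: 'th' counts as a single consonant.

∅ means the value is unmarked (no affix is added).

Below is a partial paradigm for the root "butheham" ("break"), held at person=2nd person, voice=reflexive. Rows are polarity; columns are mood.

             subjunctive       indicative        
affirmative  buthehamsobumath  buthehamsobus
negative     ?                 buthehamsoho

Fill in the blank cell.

buthehamsobumho

Attach person 2nd person -so → buthehamso.
Attach mood subjunctive -bim → buthehamsobim.
voice = reflexive: zero marking, form stays buthehamsobim.
Attach polarity negative -ho → buthehamsobimho.
Apply vowel harmony: buthehamsobimho → buthehamsobumho.
Vowel deletion: no change.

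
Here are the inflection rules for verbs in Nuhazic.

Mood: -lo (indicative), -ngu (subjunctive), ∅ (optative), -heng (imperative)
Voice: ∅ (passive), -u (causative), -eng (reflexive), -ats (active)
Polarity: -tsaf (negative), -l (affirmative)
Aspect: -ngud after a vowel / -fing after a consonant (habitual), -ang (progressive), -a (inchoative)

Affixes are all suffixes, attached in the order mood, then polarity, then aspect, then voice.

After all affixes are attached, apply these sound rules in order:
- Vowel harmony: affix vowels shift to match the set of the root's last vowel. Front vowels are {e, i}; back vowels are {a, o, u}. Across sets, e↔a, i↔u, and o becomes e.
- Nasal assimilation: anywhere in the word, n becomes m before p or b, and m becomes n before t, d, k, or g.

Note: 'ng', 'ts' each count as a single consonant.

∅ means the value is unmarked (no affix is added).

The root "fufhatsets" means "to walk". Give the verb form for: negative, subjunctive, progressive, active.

fufhatsetsngitsefengets

Attach mood subjunctive -ngu → fufhatsetsngu.
Attach polarity negative -tsaf → fufhatsetsngutsaf.
Attach aspect progressive -ang → fufhatsetsngutsafang.
Attach voice active -ats → fufhatsetsngutsafangats.
Apply vowel harmony: fufhatsetsngutsafangats → fufhatsetsngitsefengets.
Nasal assimilation: no change.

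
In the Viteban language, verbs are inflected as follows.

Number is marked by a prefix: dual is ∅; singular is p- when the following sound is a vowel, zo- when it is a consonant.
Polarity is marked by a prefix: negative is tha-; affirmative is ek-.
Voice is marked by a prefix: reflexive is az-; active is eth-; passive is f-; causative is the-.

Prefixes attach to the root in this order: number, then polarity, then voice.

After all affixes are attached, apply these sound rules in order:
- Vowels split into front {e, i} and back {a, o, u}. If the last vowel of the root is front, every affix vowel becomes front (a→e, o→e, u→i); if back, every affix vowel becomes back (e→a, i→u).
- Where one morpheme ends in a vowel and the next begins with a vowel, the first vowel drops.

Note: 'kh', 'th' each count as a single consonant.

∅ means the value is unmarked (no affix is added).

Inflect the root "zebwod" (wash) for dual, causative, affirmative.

thakzebwod

number = dual: zero marking, form stays zebwod.
Attach polarity affirmative ek- → ekzebwod.
Attach voice causative the- → theekzebwod.
Apply vowel harmony: theekzebwod → thaakzebwod.
Apply vowel deletion: thaakzebwod → thakzebwod.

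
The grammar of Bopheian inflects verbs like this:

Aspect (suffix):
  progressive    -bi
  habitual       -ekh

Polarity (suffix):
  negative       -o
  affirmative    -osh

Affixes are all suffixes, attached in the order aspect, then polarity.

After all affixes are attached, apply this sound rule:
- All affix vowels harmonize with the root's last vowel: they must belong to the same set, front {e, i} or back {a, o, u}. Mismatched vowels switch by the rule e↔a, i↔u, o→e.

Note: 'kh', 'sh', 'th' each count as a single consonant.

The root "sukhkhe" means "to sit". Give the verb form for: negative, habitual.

Attach aspect habitual -ekh → sukhkheekh.
Attach polarity negative -o → sukhkheekho.
Apply vowel harmony: sukhkheekho → sukhkheekhe.

sukhkheekhe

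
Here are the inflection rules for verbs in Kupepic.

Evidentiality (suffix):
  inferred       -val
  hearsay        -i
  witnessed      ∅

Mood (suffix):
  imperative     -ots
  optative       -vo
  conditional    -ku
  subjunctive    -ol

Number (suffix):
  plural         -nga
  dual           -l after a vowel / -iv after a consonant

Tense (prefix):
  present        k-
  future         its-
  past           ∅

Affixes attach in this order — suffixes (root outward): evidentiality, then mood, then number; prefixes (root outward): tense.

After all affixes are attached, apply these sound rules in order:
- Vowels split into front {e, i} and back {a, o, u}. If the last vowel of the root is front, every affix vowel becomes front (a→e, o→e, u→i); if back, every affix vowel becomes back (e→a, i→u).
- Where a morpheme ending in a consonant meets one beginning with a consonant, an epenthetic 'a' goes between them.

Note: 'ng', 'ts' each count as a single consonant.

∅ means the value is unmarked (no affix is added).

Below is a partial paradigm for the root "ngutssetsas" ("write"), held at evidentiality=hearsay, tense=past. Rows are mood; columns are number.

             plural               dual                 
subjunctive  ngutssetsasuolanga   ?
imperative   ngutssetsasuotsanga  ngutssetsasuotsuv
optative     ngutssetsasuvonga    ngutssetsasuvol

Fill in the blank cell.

ngutssetsasuoluv

Attach evidentiality hearsay -i → ngutssetsasi.
tense = past: zero marking, form stays ngutssetsasi.
Attach mood subjunctive -ol → ngutssetsasiol.
Attach number dual -iv (after consonant 'l') → ngutssetsasioliv.
Apply vowel harmony: ngutssetsasioliv → ngutssetsasuoluv.
Epenthesis: no change.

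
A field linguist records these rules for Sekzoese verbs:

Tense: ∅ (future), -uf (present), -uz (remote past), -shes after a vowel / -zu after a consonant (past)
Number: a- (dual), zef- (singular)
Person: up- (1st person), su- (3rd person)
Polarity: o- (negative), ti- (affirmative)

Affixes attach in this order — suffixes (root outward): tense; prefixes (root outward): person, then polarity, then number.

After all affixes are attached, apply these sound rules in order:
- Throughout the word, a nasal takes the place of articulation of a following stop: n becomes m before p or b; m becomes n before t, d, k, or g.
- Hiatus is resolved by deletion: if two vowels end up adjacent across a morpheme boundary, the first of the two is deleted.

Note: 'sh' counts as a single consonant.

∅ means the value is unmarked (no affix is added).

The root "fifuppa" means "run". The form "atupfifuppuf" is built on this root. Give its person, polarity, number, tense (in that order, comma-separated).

Segment: a-ti-up-fifuppa-uf.
person: up- → 1st person.
polarity: ti- → affirmative.
number: a- → dual.
tense: -uf → present.

1st person, affirmative, dual, present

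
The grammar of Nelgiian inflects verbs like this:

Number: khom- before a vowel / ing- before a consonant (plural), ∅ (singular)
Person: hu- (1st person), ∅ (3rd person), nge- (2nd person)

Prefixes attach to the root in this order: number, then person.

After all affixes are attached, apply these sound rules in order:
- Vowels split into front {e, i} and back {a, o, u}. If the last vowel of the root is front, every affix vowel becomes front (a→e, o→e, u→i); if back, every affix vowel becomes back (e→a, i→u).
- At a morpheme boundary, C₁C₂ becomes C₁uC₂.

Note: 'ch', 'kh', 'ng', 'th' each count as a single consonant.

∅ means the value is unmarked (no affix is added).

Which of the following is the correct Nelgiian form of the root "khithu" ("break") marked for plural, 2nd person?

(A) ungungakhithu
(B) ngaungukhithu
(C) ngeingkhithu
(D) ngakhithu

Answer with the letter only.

Attach number plural ing- (before consonant 'kh') → ingkhithu.
Attach person 2nd person nge- → ngeingkhithu.
Apply vowel harmony: ngeingkhithu → ngaungkhithu.
Apply epenthesis: ngaungkhithu → ngaungukhithu.
So the correct form is ngaungukhithu, option (B).
(D) ngakhithu is wrong: it uses singular instead of plural for number.
(A) ungungakhithu is wrong: it has the affixes in the wrong order.
(C) ngeingkhithu is wrong: it fails to apply the sound rule(s).

B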